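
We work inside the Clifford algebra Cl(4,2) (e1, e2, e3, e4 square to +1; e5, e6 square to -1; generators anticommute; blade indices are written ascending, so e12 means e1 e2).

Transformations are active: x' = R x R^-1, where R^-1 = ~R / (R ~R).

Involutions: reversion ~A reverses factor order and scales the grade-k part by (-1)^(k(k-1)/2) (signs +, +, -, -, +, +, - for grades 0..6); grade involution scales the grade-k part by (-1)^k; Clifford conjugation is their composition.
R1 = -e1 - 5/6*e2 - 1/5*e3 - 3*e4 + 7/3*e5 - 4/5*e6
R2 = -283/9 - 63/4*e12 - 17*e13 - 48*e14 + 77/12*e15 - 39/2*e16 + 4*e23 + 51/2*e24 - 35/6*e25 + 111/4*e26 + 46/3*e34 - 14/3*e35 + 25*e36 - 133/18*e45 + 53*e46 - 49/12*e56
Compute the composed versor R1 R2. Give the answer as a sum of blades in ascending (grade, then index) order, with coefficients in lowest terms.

Distribute over the terms of R1 (each basis-blade product reordered to ascending indices, repeated generators contracted through their squares):
(-e1) R2 = 283/9*e1 + 63/4*e2 + 17*e3 + 48*e4 - 77/12*e5 + 39/2*e6 - 4*e123 - 51/2*e124 + 35/6*e125 - 111/4*e126 - 46/3*e134 + 14/3*e135 - 25*e136 + 133/18*e145 - 53*e146 + 49/12*e156
(-5/6*e2) R2 = -105/8*e1 + 1415/54*e2 - 10/3*e3 - 85/4*e4 + 175/36*e5 - 185/8*e6 - 85/6*e123 - 40*e124 + 385/72*e125 - 65/4*e126 - 115/9*e234 + 35/9*e235 - 125/6*e236 + 665/108*e245 - 265/6*e246 + 245/72*e256
(-1/5*e3) R2 = -17/5*e1 + 4/5*e2 + 283/45*e3 - 46/15*e4 + 14/15*e5 - 5*e6 + 63/20*e123 - 48/5*e134 + 77/60*e135 - 39/10*e136 + 51/10*e234 - 7/6*e235 + 111/20*e236 + 133/90*e345 - 53/5*e346 + 49/60*e356
(-3*e4) R2 = -144*e1 + 153/2*e2 + 46*e3 + 283/3*e4 + 133/6*e5 - 159*e6 + 189/4*e124 + 51*e134 + 77/4*e145 - 117/2*e146 - 12*e234 - 35/2*e245 + 333/4*e246 - 14*e345 + 75*e346 + 49/4*e456
(7/3*e5) R2 = 539/36*e1 - 245/18*e2 - 98/9*e3 - 931/54*e4 - 1981/27*e5 + 343/36*e6 - 147/4*e125 - 119/3*e135 - 112*e145 + 91/2*e156 + 28/3*e235 + 119/2*e245 - 259/4*e256 + 322/9*e345 - 175/3*e356 - 371/3*e456
(-4/5*e6) R2 = 78/5*e1 - 111/5*e2 - 20*e3 - 212/5*e4 + 49/15*e5 + 1132/45*e6 + 63/5*e126 + 68/5*e136 + 192/5*e146 - 77/15*e156 - 16/5*e236 - 102/5*e246 + 14/3*e256 - 184/15*e346 + 56/15*e356 + 266/45*e456
Summing the partial products and collecting blades:
Answer: -11821/120*e1 + 45059/540*e2 + 526/15*e3 + 31523/540*e4 - 13111/270*e5 - 15953/120*e6 - 901/60*e123 - 73/4*e124 - 1841/72*e125 - 157/5*e126 + 391/15*e134 - 2023/60*e135 - 153/10*e136 - 3073/36*e145 - 731/10*e146 + 889/20*e156 - 1771/90*e234 + 217/18*e235 - 1109/60*e236 + 5201/108*e245 + 1121/60*e246 - 4081/72*e256 + 2093/90*e345 + 782/15*e346 - 3227/60*e356 - 18991/180*e456


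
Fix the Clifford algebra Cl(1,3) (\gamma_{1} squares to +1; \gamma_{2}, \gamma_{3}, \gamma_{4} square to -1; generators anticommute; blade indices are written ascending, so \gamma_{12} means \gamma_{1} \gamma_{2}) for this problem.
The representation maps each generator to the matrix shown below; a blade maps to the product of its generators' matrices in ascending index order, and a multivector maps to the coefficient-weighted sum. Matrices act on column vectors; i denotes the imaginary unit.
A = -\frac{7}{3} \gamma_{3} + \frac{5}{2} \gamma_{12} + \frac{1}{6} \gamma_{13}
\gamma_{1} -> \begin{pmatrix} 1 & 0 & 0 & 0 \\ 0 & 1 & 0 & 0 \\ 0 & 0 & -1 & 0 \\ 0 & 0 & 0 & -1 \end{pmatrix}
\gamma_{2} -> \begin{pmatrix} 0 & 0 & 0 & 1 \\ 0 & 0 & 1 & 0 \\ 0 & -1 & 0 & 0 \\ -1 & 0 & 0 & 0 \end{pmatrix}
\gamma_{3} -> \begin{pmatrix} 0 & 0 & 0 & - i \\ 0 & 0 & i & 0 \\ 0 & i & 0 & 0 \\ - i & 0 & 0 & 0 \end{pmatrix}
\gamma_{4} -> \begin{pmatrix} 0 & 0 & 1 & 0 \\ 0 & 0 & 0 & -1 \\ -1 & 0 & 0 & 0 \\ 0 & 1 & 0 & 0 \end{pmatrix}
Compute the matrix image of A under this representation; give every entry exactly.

Bivector images (products of the table entries): rho(\gamma_{12}) = rho(\gamma_{1})rho(\gamma_{2}) = \begin{pmatrix} 0 & 0 & 0 & 1 \\ 0 & 0 & 1 & 0 \\ 0 & 1 & 0 & 0 \\ 1 & 0 & 0 & 0 \end{pmatrix}; rho(\gamma_{13}) = rho(\gamma_{1})rho(\gamma_{3}) = \begin{pmatrix} 0 & 0 & 0 & - i \\ 0 & 0 & i & 0 \\ 0 & - i & 0 & 0 \\ i & 0 & 0 & 0 \end{pmatrix}.
M = (-\frac{7}{3})*rho(\gamma_{3}) + (\frac{5}{2})*rho(\gamma_{12}) + (\frac{1}{6})*rho(\gamma_{13}), summed entrywise:
Answer: \begin{pmatrix} 0 & 0 & 0 & \frac{5}{2} + \frac{13 i}{6} \\ 0 & 0 & \frac{5}{2} - \frac{13 i}{6} & 0 \\ 0 & \frac{5}{2} - \frac{5 i}{2} & 0 & 0 \\ \frac{5}{2} + \frac{5 i}{2} & 0 & 0 & 0 \end{pmatrix}


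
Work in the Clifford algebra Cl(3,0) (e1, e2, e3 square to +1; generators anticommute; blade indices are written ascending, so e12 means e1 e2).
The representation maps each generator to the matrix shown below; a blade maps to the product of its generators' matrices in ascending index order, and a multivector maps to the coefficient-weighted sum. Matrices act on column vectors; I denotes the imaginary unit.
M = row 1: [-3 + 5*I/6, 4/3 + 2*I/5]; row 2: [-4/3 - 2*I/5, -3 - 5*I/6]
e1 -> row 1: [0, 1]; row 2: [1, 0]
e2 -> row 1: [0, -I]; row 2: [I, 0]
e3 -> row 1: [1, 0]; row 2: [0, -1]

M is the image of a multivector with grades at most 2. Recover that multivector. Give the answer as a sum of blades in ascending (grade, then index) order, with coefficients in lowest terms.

Method: 1, rho(e1), rho(e2), rho(e3) form a trace-orthogonal basis of the 2x2 complex matrices (tr(X Y) = 2 if X = Y, else 0), so M = m0*1 + m1*rho(e1) + m2*rho(e2) + m3*rho(e3) with m0 = tr(M)/2 = -3, m1 = tr(M rho(e1))/2 = 0, m2 = tr(M rho(e2))/2 = -2/5 + 4*I/3, m3 = tr(M rho(e3))/2 = 5*I/6.
Multiplying table entries, the bivector images are rho(e12) = I*rho(e3), rho(e13) = -I*rho(e2), rho(e23) = I*rho(e1); with real blade coefficients the real parts of m0..m3 are the coefficients of 1, e1, e2, e3 and the imaginary parts give the bivectors (e23: Im m1, e13: -Im m2, e12: Im m3).
Answer: -3 - 2/5*e2 + 5/6*e12 - 4/3*e13


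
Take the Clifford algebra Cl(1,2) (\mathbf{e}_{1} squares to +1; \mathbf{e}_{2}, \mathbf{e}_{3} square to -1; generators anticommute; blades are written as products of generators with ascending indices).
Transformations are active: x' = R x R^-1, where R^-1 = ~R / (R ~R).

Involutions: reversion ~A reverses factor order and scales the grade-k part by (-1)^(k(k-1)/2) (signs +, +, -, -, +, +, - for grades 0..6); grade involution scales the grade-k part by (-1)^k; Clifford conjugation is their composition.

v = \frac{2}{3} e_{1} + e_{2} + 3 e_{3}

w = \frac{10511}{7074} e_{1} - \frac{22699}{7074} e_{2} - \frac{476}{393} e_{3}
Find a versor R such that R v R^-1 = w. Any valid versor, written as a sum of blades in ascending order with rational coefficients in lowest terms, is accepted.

Since q(v) = q(w) = -\frac{86}{9}, the sum R = v + w = \frac{15227}{7074} e_{1} - \frac{15625}{7074} e_{2} + \frac{703}{393} e_{3} does the job whenever invertible.
Answer: \frac{15227}{7074} e_{1} - \frac{15625}{7074} e_{2} + \frac{703}{393} e_{3}


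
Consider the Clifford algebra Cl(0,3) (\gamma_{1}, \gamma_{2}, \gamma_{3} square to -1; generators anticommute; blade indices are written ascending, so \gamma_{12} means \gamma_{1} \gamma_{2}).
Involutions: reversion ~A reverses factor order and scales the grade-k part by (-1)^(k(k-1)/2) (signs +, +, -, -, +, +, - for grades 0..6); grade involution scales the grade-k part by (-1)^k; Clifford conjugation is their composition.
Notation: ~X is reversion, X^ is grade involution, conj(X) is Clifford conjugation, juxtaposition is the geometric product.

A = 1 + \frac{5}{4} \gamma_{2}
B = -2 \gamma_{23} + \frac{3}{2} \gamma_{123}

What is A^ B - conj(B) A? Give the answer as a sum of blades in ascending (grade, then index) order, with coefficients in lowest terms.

first term: -\frac{5}{2} \gamma_{3} - \frac{15}{8} \gamma_{13} - 2 \gamma_{23} + \frac{3}{2} \gamma_{123}
second term: \frac{5}{2} \gamma_{3} + \frac{15}{8} \gamma_{13} + 2 \gamma_{23} + \frac{3}{2} \gamma_{123}
Answer: -5 \gamma_{3} - \frac{15}{4} \gamma_{13} - 4 \gamma_{23}


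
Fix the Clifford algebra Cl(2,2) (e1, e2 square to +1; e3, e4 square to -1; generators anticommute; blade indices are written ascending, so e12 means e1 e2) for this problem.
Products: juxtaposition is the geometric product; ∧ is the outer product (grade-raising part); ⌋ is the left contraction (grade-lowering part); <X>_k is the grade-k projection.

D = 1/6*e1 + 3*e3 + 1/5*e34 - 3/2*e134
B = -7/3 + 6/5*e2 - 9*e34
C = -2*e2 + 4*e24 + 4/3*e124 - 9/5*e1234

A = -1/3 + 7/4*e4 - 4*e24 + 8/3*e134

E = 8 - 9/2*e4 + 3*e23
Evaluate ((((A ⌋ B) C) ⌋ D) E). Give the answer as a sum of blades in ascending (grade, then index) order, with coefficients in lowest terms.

step 1: 7/9 - 2/5*e2 - 63/4*e3 + 3*e34
step 2: 4/5 - 14/9*e2 - 8/5*e4 + 27/5*e12 + 8/15*e14 - 87/2*e23 + 28/9*e24 - 4*e123 - 14749/540*e124 - 18/25*e134 + 57*e234 - 112/5*e1234
step 3: -27/25 + 2/15*e1 + 72/25*e3 - 12/5*e13 + 4/25*e34 - 6/5*e134
step 4: -216/25 + 16/15*e1 + 216/25*e2 + 594/25*e3 + 243/50*e4 - 36/5*e12 - 123/5*e13 - 3/5*e14 - 81/25*e23 + 12/25*e24 - 292/25*e34 + 2/5*e123 - 18/5*e124 + 6/5*e134
Answer: -216/25 + 16/15*e1 + 216/25*e2 + 594/25*e3 + 243/50*e4 - 36/5*e12 - 123/5*e13 - 3/5*e14 - 81/25*e23 + 12/25*e24 - 292/25*e34 + 2/5*e123 - 18/5*e124 + 6/5*e134


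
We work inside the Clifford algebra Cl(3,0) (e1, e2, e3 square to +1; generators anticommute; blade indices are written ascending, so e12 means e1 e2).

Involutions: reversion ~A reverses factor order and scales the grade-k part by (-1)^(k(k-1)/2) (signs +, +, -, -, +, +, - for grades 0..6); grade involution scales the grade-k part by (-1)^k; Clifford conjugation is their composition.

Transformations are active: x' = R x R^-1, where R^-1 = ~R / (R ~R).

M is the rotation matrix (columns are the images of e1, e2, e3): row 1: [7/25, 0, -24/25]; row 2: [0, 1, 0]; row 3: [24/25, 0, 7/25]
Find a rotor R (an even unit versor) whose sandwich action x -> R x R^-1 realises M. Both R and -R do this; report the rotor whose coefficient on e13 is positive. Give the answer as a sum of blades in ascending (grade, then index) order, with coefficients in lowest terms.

Method: write R = a + b12*e12 + b13*e13 + b23*e23 with a^2 + b12^2 + b13^2 + b23^2 = 1 (so R^-1 = ~R). Expanding the columns R e_j ~R gives tr M = 4a^2 - 1 and, from the antisymmetric part, M21 - M12 = -4a*b12, M13 - M31 = 4a*b13, M32 - M23 = -4a*b23.
Here tr M = 39/25, so a^2 = (1 + tr M)/4 = 16/25 and a = ±4/5. Taking a = 4/5: M21 - M12 = 0, M13 - M31 = -48/25, M32 - M23 = 0, giving b12 = 0, b13 = -3/5, b23 = 0, i.e. R = 4/5 - 3/5*e13.
Its e13 coefficient is negative, so report the other preimage -R.
Answer: -4/5 + 3/5*e13. Key observation: the double cover Spin(3) -> SO(3) sends R and -R to the same matrix (trace 39/25 here), so the stated sign of the e13 coefficient is what selects one sheet.


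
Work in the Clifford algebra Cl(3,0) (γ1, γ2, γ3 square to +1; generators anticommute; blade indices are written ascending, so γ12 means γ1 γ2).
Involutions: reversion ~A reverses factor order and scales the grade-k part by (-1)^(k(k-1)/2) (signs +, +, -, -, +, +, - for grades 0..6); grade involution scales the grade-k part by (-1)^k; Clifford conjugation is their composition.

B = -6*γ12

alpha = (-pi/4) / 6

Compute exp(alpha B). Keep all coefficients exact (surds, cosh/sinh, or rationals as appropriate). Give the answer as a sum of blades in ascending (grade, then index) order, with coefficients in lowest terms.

B^2 = (-6)^2*(γ12)^2 = 36*(-1) = -36 (a basis 2-blade squares to minus the product of its generators' squares).
B^2 = -36 — the series telescopes trigonometrically here: l = 6, alpha*l = -pi/4, so exp(alpha B) = cos(-pi/4) + (sin(-pi/4)/6)*B = sqrt(2)/2 + (-sqrt(2)/12)*B.
Answer: sqrt(2)/2 + sqrt(2)/2*γ12


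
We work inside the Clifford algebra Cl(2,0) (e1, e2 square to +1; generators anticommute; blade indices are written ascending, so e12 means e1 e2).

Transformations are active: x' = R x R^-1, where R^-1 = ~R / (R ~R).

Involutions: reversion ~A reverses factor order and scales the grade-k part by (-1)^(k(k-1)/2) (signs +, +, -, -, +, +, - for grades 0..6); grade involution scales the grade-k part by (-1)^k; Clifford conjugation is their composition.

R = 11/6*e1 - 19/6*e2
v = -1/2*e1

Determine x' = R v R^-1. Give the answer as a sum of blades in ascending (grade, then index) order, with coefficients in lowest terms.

~R = 11/6*e1 - 19/6*e2, and R ~R = 241/18, so R^-1 = ~R / (241/18).
R v = -11/12 - 19/12*e12
Answer: 60/241*e1 + 209/482*e2


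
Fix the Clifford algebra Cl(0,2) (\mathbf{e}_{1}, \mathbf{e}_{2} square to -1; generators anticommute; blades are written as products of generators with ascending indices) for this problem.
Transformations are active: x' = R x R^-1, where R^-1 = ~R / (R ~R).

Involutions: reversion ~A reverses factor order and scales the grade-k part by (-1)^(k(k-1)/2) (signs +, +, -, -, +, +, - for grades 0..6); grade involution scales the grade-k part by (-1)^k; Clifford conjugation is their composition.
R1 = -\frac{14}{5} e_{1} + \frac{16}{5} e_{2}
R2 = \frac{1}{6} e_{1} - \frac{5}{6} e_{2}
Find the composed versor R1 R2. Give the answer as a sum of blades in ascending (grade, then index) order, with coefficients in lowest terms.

Distribute over the terms of R1 (each basis-blade product reordered to ascending indices, repeated generators contracted through their squares):
(-\frac{14}{5} e_{1}) R2 = \frac{7}{15} + \frac{7}{3} e_{1} e_{2}
(\frac{16}{5} e_{2}) R2 = \frac{8}{3} - \frac{8}{15} e_{1} e_{2}
Summing the partial products and collecting blades:
Answer: \frac{47}{15} + \frac{9}{5} e_{1} e_{2}


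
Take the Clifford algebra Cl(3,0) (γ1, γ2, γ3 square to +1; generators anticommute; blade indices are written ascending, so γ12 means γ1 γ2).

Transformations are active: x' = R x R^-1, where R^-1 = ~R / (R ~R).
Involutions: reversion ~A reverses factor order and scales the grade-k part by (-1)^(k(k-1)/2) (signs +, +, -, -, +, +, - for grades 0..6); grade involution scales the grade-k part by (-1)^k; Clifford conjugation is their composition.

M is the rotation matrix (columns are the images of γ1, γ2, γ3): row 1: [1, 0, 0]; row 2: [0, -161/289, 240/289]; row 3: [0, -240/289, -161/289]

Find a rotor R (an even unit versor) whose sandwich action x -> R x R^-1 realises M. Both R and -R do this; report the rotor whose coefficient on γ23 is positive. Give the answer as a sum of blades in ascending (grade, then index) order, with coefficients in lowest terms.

Method: write R = a + b12*γ12 + b13*γ13 + b23*γ23 with a^2 + b12^2 + b13^2 + b23^2 = 1 (so R^-1 = ~R). Expanding the columns R e_j ~R gives tr M = 4a^2 - 1 and, from the antisymmetric part, M21 - M12 = -4a*b12, M13 - M31 = 4a*b13, M32 - M23 = -4a*b23.
Here tr M = -33/289, so a^2 = (1 + tr M)/4 = 64/289 and a = ±8/17. Taking a = 8/17: M21 - M12 = 0, M13 - M31 = 0, M32 - M23 = -480/289, giving b12 = 0, b13 = 0, b23 = 15/17, i.e. R = 8/17 + 15/17*γ23.
Its γ23 coefficient is already positive.
Answer: 8/17 + 15/17*γ23. Why the constraint matters: R and -R act identically through the sandwich — M has trace -33/289 either way — so only the sign condition on γ23 picks one of the two preimages.


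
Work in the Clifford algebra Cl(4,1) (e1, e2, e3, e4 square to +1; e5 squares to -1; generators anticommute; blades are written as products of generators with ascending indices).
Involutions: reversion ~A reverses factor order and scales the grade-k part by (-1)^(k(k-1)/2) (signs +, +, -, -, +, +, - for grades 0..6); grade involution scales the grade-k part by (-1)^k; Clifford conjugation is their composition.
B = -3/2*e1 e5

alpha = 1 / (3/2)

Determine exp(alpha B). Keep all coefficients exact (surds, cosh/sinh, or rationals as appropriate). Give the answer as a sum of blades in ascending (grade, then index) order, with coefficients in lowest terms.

B^2 = (-3/2)^2*(e1 e5)^2 = 9/4*(+1) = 9/4 (a basis 2-blade squares to minus the product of its generators' squares).
B^2 = 9/4 — B^2 > 0, so the exponential closes hyperbolically: l = 3/2, alpha*l = 1, so exp(alpha B) = cosh(1) + (sinh(1)/(3/2))*B = cosh(1) + (2*sinh(1)/3)*B.
Answer: cosh(1) - sinh(1)*e1 e5


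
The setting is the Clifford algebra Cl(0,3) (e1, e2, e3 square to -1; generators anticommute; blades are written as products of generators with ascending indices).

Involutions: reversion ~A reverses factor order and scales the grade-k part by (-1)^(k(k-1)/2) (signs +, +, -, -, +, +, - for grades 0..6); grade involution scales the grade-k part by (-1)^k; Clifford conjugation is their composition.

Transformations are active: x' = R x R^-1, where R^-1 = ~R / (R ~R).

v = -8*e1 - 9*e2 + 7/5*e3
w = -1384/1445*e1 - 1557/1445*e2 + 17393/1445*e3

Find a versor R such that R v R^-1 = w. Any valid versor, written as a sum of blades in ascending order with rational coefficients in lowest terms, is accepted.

R = v + w = -12944/1445*e1 - 14562/1445*e2 + 19416/1445*e3 works: the equal norms (-3674/25) guarantee its sandwich swaps v into w.
Answer: -12944/1445*e1 - 14562/1445*e2 + 19416/1445*e3


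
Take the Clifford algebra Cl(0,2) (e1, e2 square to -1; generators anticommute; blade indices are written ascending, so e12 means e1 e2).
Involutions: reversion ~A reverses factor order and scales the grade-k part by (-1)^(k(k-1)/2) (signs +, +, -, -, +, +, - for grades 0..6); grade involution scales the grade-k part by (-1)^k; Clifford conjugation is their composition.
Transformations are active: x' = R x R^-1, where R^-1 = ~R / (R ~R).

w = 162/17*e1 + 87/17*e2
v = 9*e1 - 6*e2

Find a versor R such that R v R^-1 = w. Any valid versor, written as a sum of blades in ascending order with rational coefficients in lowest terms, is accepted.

Reasoning: v^2 = w^2 = -117 since conjugation preserves the quadratic form; R = v + w = 315/17*e1 - 15/17*e2 is then valid when invertible, keeping its own part and reversing (v - w)/2.
Answer: 315/17*e1 - 15/17*e2


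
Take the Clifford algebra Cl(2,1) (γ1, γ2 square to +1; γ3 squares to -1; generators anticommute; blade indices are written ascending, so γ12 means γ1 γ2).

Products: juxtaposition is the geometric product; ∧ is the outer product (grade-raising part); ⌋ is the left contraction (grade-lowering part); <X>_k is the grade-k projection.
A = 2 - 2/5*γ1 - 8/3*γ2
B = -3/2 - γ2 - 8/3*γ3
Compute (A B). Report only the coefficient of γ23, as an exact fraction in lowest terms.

step 1: -1/3 + 3/5*γ1 + 2*γ2 - 16/3*γ3 + 2/5*γ12 + 16/15*γ13 + 64/9*γ23
Answer: 64/9


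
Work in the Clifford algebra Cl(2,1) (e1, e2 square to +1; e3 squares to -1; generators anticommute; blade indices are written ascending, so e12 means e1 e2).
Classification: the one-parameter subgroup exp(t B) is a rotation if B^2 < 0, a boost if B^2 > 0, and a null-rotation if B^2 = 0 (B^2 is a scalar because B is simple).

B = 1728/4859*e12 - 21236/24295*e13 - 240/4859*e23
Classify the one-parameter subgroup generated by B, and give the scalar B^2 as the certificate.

B^2 term by term: the squares give (1728/4859)^2*(e12)^2 + (-21236/24295)^2*(e13)^2 + (-240/4859)^2*(e23)^2 = 2985984/23609881*(-1) + 450967696/590247025*(+1) + 57600/23609881*(+1) = 16/25 (each basis 2-blade squares to minus the product of its generators' squares); cross terms between blades sharing an index anticommute and cancel. So B^2 = 16/25.
Answer: boost, certificate B^2 = 16/25. Key observation: B^2 = 16/25 is a conjugation invariant, so its sign decides the class regardless of the surface form of B.


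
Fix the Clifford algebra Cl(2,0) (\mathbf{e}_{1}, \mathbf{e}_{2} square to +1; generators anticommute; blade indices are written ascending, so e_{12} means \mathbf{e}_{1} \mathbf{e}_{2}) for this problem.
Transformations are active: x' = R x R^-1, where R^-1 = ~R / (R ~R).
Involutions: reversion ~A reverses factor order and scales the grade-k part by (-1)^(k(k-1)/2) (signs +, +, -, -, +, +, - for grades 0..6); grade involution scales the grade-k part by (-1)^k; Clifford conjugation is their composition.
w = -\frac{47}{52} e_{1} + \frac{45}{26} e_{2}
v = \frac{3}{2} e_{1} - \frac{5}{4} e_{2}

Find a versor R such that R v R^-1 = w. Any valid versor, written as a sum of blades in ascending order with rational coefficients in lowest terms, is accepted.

The midline construction: v and w both square to \frac{61}{16}, so reflecting in their sum \frac{31}{52} e_{1} + \frac{25}{52} e_{2} exchanges them.
Answer: \frac{31}{52} e_{1} + \frac{25}{52} e_{2}


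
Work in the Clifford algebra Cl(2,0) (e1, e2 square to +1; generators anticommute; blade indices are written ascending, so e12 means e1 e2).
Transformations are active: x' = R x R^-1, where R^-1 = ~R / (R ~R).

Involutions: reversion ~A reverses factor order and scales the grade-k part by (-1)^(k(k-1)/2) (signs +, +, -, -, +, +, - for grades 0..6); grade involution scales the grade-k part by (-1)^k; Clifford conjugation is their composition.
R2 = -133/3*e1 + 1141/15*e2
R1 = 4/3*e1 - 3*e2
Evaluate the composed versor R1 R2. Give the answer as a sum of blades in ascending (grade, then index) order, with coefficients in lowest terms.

Distribute over the terms of R1 (each basis-blade product reordered to ascending indices, repeated generators contracted through their squares):
(4/3*e1) R2 = -532/9 + 4564/45*e12
(-3*e2) R2 = -1141/5 - 133*e12
Summing the partial products and collecting blades:
Answer: -12929/45 - 1421/45*e12


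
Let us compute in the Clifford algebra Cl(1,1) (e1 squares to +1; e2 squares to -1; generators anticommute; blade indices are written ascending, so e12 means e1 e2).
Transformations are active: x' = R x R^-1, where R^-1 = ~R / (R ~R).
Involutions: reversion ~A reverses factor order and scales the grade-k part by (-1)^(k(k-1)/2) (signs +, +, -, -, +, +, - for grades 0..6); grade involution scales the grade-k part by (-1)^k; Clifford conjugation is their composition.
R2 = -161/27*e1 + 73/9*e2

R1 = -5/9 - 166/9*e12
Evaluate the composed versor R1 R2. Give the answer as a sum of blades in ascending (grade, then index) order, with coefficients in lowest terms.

Distribute over the terms of R1 (each basis-blade product reordered to ascending indices, repeated generators contracted through their squares):
(-5/9) R2 = 805/243*e1 - 365/81*e2
(-166/9*e12) R2 = 12118/81*e1 - 26726/243*e2
Summing the partial products and collecting blades:
Answer: 37159/243*e1 - 27821/243*e2


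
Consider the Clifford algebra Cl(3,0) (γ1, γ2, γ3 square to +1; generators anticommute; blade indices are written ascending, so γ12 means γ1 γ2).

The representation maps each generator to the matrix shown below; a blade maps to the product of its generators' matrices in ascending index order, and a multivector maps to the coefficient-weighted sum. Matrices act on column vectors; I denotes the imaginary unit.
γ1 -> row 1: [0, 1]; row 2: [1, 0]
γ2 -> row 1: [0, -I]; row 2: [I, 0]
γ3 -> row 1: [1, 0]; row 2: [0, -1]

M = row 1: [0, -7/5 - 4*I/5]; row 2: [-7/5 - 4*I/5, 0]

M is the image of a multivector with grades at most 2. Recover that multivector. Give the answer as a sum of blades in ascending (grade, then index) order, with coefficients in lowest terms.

Method: 1, rho(γ1), rho(γ2), rho(γ3) form a trace-orthogonal basis of the 2x2 complex matrices (tr(X Y) = 2 if X = Y, else 0), so M = m0*1 + m1*rho(γ1) + m2*rho(γ2) + m3*rho(γ3) with m0 = tr(M)/2 = 0, m1 = tr(M rho(γ1))/2 = -7/5 - 4*I/5, m2 = tr(M rho(γ2))/2 = 0, m3 = tr(M rho(γ3))/2 = 0.
Multiplying table entries, the bivector images are rho(γ12) = I*rho(γ3), rho(γ13) = -I*rho(γ2), rho(γ23) = I*rho(γ1); with real blade coefficients the real parts of m0..m3 are the coefficients of 1, γ1, γ2, γ3 and the imaginary parts give the bivectors (γ23: Im m1, γ13: -Im m2, γ12: Im m3).
Answer: -7/5*γ1 - 4/5*γ23


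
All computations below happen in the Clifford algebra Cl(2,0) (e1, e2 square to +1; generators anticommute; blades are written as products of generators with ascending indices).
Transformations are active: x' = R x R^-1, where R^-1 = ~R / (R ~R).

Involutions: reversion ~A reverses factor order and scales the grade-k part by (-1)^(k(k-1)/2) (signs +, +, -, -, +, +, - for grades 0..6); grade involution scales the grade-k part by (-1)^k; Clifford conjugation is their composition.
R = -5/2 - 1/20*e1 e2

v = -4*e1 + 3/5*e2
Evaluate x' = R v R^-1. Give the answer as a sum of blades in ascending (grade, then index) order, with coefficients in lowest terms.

~R = -5/2 + 1/20*e1 e2, and R ~R = 2501/400, so R^-1 = ~R / (2501/400).
R v = 997/100*e1 - 17/10*e2
Answer: -9936/2501*e1 + 9497/12505*e2


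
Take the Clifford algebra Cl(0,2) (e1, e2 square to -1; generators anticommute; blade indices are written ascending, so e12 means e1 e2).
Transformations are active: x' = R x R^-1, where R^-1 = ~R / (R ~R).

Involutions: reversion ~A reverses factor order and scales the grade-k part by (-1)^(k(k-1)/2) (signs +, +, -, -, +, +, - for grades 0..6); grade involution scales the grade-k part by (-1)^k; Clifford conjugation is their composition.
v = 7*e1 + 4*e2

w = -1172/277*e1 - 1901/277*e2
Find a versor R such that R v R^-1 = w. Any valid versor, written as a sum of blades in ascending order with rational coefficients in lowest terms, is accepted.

The midline construction: v and w both square to -65, so reflecting in their sum 767/277*e1 - 793/277*e2 exchanges them.
Answer: 767/277*e1 - 793/277*e2


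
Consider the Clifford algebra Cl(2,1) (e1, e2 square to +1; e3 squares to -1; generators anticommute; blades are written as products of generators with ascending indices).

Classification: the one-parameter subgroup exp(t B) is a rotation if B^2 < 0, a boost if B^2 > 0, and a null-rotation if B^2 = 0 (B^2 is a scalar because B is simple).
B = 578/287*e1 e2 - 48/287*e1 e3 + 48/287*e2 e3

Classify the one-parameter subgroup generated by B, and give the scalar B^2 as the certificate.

B^2 term by term: the squares give (578/287)^2*(e1 e2)^2 + (-48/287)^2*(e1 e3)^2 + (48/287)^2*(e2 e3)^2 = 334084/82369*(-1) + 2304/82369*(+1) + 2304/82369*(+1) = -4 (each basis 2-blade squares to minus the product of its generators' squares); cross terms between blades sharing an index anticommute and cancel. So B^2 = -4.
Answer: rotation, certificate B^2 = -4. Check the certificate: B^2 = -4, and that sign is decisive whatever form B takes.


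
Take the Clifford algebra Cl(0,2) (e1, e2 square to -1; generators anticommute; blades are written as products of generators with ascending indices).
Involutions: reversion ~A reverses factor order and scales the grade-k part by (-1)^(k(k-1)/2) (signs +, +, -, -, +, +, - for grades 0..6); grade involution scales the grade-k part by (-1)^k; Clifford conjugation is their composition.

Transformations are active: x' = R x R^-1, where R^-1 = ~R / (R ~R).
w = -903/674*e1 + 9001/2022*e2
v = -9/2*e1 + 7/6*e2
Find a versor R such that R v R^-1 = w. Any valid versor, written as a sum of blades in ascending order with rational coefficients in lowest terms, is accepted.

Why this works: both vectors square to -389/18, so q(v) = q(w) and R = v + w = -1968/337*e1 + 5680/1011*e2 carries v to w — its own direction survives, the complement (v - w)/2 flips.
Answer: -1968/337*e1 + 5680/1011*e2


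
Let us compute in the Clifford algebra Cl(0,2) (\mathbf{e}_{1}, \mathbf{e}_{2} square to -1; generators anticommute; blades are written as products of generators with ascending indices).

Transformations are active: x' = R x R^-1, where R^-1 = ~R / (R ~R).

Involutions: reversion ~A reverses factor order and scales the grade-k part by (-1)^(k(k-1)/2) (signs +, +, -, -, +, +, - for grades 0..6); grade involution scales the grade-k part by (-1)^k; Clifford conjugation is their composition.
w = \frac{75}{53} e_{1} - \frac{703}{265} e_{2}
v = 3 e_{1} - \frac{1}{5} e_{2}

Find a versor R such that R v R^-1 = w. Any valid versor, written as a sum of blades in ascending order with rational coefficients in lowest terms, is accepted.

Sketch: the shared square -\frac{226}{25} makes R = v + w = \frac{234}{53} e_{1} - \frac{756}{265} e_{2} the natural versor; its sandwich fixes that direction, negates (v - w)/2, and sends v to w.
Answer: \frac{234}{53} e_{1} - \frac{756}{265} e_{2}


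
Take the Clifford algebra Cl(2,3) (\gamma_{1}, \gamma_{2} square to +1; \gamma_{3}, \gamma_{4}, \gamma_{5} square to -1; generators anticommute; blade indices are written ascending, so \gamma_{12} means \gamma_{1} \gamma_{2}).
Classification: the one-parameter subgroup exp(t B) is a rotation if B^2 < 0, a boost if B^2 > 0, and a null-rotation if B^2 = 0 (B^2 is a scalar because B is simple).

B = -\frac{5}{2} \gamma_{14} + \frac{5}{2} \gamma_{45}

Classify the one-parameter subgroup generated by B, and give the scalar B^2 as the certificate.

B^2 term by term: the squares give (-\frac{5}{2})^2*(\gamma_{14})^2 + (\frac{5}{2})^2*(\gamma_{45})^2 = \frac{25}{4}*(+1) + \frac{25}{4}*(-1) = 0 (each basis 2-blade squares to minus the product of its generators' squares); cross terms between blades sharing an index anticommute and cancel. So B^2 = 0.
Answer: null-rotation, certificate B^2 = 0. One invariant decides it: the square 0 survives every conjugation, and its sign is exactly the classification.


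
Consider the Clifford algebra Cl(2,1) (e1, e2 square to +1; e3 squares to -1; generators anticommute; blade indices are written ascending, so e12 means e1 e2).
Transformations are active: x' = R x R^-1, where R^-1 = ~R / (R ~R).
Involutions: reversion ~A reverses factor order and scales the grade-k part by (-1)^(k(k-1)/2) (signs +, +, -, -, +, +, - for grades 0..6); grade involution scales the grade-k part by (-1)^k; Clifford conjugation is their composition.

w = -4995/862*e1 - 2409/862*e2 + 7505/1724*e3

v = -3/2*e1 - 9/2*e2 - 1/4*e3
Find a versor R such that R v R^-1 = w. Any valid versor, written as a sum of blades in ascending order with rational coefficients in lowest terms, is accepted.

Construction: equal norms (both 359/16) license R = v + w = -3144/431*e1 - 3144/431*e2 + 3537/862*e3 — nothing changes along that direction, while (v - w)/2 changes sign, so v maps onto w.
Answer: -3144/431*e1 - 3144/431*e2 + 3537/862*e3


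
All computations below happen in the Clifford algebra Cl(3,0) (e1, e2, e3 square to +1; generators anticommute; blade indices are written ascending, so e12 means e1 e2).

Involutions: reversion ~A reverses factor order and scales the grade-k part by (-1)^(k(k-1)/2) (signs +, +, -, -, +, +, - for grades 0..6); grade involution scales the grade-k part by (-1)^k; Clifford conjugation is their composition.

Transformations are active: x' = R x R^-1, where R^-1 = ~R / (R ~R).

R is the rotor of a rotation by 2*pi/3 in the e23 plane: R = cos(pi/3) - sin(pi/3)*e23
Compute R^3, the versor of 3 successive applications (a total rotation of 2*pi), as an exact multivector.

Rotor phase runs at HALF the rotation angle; powers of one rotor simply add phase, so after 3 steps in e23 the phase is 3*pi/3 = pi and R^3 = cos(pi) - sin(pi)*e23.
cos(pi) = -1 and sin(pi) = 0, so R^3 = -1. The total rotation 2*pi is 1 full turn, so every vector returns to itself, yet the rotor is -1, on the OTHER sheet of the double cover (an odd number of 2*pi turns).
Answer: -1


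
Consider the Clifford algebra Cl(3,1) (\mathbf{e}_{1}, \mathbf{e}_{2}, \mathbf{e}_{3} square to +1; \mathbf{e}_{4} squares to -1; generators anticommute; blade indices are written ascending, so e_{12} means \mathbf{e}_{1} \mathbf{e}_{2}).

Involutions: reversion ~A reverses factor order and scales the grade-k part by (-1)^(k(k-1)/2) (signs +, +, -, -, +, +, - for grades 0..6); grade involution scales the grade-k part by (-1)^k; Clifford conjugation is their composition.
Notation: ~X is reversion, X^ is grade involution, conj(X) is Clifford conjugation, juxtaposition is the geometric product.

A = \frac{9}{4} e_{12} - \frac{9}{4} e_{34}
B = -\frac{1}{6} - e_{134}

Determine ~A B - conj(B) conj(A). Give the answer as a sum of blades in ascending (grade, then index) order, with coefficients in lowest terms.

first term: -\frac{9}{4} e_{1} + \frac{3}{8} e_{12} - \frac{3}{8} e_{34} - \frac{9}{4} e_{234}
second term: -\frac{9}{4} e_{1} + \frac{3}{8} e_{12} - \frac{3}{8} e_{34} + \frac{9}{4} e_{234}
Answer: -\frac{9}{2} e_{234}


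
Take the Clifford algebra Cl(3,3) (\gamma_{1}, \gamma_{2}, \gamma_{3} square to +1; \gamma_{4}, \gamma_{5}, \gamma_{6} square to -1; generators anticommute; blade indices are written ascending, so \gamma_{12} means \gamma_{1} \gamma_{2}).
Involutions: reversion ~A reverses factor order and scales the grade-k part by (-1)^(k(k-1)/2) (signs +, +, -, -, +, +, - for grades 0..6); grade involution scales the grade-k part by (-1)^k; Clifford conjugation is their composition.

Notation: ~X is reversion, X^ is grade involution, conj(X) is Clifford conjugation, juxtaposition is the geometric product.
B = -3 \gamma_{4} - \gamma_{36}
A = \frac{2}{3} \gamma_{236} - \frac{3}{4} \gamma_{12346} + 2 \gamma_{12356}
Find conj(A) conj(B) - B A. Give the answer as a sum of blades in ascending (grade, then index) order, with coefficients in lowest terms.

first term: \frac{2}{3} \gamma_{2} - \frac{3}{4} \gamma_{124} + 2 \gamma_{125} + \frac{9}{4} \gamma_{1236} - 2 \gamma_{2346} - 6 \gamma_{123456}
second term: -\frac{2}{3} \gamma_{2} - \frac{3}{4} \gamma_{124} + 2 \gamma_{125} + \frac{9}{4} \gamma_{1236} - 2 \gamma_{2346} + 6 \gamma_{123456}
Answer: \frac{4}{3} \gamma_{2} - 12 \gamma_{123456}


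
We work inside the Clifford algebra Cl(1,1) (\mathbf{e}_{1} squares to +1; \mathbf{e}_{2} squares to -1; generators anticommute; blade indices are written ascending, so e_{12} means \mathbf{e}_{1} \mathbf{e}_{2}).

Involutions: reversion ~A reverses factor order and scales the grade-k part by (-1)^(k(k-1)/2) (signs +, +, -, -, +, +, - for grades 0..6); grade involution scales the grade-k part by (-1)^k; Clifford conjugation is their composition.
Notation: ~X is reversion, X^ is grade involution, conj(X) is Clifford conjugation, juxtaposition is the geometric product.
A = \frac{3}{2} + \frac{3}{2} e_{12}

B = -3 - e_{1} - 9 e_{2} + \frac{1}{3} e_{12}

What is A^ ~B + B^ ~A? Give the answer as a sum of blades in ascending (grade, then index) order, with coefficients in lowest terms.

first term: -5 + 12 e_{1} - 12 e_{2} - 5 e_{12}
second term: -5 - 12 e_{1} + 12 e_{2} + 5 e_{12}
Answer: -10


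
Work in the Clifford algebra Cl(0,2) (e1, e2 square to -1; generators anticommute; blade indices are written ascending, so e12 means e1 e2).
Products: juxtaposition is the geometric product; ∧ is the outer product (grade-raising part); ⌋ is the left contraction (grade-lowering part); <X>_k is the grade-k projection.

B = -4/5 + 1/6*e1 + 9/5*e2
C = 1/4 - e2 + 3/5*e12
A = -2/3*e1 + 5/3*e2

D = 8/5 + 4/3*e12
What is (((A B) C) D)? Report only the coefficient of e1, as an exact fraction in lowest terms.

step 1: -26/9 + 8/15*e1 - 4/3*e2 - 133/90*e12
step 2: -263/225 - 193/90*e1 + 503/225*e2 - 949/360*e12
step 3: 11101/6750 - 304/675*e1 + 21722/3375*e2 - 3899/675*e12
Answer: -304/675


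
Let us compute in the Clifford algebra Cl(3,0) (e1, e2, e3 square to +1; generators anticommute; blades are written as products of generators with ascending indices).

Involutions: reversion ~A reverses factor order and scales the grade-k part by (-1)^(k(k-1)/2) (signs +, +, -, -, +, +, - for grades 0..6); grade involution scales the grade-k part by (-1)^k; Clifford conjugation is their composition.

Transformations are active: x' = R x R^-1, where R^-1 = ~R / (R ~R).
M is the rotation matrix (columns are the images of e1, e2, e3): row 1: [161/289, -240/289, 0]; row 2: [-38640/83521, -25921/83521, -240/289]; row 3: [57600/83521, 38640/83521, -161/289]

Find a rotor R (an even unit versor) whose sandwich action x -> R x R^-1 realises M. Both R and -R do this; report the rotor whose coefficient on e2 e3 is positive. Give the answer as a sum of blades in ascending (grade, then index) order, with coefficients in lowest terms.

Method: write R = a + b12*e1 e2 + b13*e1 e3 + b23*e2 e3 with a^2 + b12^2 + b13^2 + b23^2 = 1 (so R^-1 = ~R). Expanding the columns R e_j ~R gives tr M = 4a^2 - 1 and, from the antisymmetric part, M21 - M12 = -4a*b12, M13 - M31 = 4a*b13, M32 - M23 = -4a*b23.
Here tr M = -25921/83521, so a^2 = (1 + tr M)/4 = 14400/83521 and a = ±120/289. Taking a = 120/289: M21 - M12 = 30720/83521, M13 - M31 = -57600/83521, M32 - M23 = 108000/83521, giving b12 = -64/289, b13 = -120/289, b23 = -225/289, i.e. R = 120/289 - 64/289*e1 e2 - 120/289*e1 e3 - 225/289*e2 e3.
Its e2 e3 coefficient is negative, so report the other preimage -R.
Answer: -120/289 + 64/289*e1 e2 + 120/289*e1 e3 + 225/289*e2 e3. Note: both R and -R realise this M (trace -25921/83521); the covering map identifies them, and the e2 e3-coefficient sign is the tie-breaker.


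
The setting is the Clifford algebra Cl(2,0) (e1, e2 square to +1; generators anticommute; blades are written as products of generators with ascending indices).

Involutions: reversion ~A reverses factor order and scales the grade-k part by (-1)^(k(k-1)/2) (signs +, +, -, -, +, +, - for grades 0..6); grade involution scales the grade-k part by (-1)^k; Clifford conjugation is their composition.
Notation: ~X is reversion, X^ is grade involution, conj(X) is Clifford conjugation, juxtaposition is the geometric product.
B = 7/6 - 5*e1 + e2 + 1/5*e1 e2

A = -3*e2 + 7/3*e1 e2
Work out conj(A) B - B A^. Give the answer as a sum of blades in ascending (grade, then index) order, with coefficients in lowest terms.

first term: 52/15 - 44/15*e1 - 49/6*e2 + 221/18*e1 e2
second term: 38/15 - 26/15*e1 - 49/6*e2 - 221/18*e1 e2
Answer: 14/15 - 6/5*e1 + 221/9*e1 e2


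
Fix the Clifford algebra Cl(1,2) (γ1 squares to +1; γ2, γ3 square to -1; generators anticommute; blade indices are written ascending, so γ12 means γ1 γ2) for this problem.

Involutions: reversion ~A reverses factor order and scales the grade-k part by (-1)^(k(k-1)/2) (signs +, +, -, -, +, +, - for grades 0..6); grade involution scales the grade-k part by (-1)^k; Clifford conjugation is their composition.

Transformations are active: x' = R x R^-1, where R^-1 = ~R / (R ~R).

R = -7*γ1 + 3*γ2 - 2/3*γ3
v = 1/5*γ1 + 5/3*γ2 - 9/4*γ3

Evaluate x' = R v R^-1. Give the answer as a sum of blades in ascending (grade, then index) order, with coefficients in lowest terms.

~R = -7*γ1 + 3*γ2 - 2/3*γ3, and R ~R = 356/9, so R^-1 = ~R / (356/9).
R v = -79/10 - 184/15*γ12 + 953/60*γ13 - 203/36*γ23
Answer: 4621/1780*γ1 - 15299/5340*γ2 + 4479/1780*γ3


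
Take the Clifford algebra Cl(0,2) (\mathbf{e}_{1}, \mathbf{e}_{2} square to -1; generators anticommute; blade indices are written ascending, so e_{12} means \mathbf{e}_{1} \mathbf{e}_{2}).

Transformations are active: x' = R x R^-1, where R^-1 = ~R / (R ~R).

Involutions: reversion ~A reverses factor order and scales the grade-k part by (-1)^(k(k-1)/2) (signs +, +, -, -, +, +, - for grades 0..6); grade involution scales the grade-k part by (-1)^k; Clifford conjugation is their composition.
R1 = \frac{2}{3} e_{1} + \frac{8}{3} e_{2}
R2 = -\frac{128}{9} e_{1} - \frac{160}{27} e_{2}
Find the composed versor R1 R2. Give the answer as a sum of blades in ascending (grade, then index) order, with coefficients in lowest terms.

Distribute over the terms of R1 (each basis-blade product reordered to ascending indices, repeated generators contracted through their squares):
(\frac{2}{3} e_{1}) R2 = \frac{256}{27} - \frac{320}{81} e_{12}
(\frac{8}{3} e_{2}) R2 = \frac{1280}{81} + \frac{1024}{27} e_{12}
Summing the partial products and collecting blades:
Answer: \frac{2048}{81} + \frac{2752}{81} e_{12}


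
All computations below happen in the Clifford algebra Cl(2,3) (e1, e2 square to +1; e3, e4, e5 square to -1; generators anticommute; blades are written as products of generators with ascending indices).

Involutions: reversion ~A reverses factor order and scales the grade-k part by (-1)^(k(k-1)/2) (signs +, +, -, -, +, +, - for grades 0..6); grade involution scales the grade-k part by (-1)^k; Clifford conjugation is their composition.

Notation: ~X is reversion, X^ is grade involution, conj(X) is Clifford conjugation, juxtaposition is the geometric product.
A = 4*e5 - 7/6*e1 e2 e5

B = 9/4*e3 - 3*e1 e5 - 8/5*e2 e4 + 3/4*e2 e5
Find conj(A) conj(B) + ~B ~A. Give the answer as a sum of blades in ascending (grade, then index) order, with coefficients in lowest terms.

first term: -89/8*e1 + 13/2*e2 - 9*e3 e5 - 28/15*e1 e4 e5 - 32/5*e2 e4 e5 - 21/8*e1 e2 e3 e5
second term: -103/8*e1 - 1/2*e2 + 9*e3 e5 - 28/15*e1 e4 e5 + 32/5*e2 e4 e5 + 21/8*e1 e2 e3 e5
Answer: -24*e1 + 6*e2 - 56/15*e1 e4 e5
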